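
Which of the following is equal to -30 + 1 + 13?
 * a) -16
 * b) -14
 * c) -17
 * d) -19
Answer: a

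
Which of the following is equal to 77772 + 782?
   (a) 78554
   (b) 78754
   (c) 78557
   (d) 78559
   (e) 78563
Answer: a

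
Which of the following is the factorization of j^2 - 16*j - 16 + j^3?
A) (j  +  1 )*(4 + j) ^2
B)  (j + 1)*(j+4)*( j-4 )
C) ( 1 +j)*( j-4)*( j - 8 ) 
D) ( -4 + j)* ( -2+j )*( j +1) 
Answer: B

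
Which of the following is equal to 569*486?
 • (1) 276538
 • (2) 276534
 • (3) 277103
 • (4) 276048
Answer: 2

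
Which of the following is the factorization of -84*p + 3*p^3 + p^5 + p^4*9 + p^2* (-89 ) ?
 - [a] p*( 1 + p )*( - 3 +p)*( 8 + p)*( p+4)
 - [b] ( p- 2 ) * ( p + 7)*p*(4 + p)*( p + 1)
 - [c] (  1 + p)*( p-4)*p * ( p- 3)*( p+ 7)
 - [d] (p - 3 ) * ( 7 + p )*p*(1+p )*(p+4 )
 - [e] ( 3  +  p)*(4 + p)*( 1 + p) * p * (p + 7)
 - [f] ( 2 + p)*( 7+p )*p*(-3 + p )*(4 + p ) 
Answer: d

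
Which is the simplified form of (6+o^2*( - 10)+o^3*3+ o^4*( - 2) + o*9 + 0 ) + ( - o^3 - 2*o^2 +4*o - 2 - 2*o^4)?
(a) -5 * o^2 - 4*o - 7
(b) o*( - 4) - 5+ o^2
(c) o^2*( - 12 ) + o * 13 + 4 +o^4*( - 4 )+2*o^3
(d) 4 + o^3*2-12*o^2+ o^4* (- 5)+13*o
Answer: c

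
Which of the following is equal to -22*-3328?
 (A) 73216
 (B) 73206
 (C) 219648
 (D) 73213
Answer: A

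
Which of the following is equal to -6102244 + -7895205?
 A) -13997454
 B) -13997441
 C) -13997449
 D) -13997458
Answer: C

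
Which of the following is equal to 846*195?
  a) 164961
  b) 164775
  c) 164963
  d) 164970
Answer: d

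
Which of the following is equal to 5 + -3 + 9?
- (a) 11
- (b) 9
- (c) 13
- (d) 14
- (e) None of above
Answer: a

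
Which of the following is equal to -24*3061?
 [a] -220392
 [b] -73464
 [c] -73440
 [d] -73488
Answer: b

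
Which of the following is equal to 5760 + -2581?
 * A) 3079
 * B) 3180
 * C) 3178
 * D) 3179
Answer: D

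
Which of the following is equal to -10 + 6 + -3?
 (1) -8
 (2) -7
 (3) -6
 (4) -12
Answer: 2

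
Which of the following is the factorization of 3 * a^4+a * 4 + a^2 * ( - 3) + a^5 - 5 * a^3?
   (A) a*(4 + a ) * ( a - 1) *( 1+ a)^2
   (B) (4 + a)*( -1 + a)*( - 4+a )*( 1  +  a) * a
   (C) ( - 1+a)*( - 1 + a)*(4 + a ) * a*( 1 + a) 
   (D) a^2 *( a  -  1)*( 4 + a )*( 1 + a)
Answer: C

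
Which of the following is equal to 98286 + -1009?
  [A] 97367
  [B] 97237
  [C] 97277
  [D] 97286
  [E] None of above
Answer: C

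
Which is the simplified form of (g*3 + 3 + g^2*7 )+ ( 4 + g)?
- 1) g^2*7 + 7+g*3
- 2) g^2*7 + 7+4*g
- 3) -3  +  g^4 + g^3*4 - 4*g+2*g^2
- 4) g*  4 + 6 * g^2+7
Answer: 2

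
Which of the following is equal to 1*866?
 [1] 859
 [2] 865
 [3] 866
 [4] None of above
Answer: 3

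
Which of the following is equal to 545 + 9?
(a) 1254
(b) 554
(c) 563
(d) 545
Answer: b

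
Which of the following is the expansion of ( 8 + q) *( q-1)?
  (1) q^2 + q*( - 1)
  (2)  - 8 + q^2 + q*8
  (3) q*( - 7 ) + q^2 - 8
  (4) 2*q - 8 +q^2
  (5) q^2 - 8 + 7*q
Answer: 5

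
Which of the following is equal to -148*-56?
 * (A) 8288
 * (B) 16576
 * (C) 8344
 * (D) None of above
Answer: A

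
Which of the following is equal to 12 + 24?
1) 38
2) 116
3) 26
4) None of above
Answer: 4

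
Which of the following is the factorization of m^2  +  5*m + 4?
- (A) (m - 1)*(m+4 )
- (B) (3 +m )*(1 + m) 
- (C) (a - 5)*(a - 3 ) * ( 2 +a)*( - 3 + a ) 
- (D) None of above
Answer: D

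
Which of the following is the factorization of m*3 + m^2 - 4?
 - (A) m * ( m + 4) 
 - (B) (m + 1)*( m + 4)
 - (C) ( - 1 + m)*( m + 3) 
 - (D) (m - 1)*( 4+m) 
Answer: D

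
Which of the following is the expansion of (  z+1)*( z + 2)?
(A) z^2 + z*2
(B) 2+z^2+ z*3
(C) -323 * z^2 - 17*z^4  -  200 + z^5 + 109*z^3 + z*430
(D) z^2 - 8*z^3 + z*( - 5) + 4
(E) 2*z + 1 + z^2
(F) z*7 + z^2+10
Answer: B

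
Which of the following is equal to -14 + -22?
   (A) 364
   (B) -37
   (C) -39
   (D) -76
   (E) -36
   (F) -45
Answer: E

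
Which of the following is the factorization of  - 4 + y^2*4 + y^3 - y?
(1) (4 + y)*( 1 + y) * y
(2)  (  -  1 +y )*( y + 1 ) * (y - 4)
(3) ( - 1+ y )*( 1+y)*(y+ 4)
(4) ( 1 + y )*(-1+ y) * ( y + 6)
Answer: 3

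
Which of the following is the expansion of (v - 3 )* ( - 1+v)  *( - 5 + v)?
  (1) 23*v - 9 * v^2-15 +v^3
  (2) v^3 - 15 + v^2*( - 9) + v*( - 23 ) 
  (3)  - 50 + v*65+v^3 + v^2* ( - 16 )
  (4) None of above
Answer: 1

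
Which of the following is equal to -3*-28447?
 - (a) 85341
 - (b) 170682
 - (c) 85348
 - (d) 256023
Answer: a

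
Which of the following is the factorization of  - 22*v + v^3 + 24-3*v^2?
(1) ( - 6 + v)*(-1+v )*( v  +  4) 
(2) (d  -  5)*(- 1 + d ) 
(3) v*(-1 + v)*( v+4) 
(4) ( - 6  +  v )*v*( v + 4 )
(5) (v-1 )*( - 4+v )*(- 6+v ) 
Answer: 1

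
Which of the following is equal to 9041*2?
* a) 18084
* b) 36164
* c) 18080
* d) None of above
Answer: d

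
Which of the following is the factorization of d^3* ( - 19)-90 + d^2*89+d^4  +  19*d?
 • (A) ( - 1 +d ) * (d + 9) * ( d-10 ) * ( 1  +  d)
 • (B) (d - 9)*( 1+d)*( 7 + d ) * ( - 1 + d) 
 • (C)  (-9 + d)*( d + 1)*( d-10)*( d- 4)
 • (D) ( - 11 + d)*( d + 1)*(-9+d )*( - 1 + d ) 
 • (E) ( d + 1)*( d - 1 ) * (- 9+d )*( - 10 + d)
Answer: E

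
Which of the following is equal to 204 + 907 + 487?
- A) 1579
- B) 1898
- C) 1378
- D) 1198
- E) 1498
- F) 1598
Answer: F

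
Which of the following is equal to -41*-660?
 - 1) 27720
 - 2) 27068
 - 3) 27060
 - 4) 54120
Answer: 3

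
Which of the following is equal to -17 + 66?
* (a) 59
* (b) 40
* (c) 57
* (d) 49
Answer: d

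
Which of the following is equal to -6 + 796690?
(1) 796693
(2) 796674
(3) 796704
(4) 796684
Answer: 4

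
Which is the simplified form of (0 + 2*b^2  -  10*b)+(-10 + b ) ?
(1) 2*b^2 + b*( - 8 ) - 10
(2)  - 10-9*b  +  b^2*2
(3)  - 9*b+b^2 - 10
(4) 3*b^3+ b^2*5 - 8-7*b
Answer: 2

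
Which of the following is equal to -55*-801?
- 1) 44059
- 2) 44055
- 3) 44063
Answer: 2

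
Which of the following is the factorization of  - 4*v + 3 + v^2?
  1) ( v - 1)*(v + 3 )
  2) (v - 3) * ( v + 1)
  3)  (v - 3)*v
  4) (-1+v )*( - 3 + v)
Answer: 4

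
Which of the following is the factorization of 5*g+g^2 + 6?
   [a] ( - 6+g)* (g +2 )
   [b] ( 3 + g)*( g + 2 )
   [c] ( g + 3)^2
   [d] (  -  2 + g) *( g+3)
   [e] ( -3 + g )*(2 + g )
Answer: b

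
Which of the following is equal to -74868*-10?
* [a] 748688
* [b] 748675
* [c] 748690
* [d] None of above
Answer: d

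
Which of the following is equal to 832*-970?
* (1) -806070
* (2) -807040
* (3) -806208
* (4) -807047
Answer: 2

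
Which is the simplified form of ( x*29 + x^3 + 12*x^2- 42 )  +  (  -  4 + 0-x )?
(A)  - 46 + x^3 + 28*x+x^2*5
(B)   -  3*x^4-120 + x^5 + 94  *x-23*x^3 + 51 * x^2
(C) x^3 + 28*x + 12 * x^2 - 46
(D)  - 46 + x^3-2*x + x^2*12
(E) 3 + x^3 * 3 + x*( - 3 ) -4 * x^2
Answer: C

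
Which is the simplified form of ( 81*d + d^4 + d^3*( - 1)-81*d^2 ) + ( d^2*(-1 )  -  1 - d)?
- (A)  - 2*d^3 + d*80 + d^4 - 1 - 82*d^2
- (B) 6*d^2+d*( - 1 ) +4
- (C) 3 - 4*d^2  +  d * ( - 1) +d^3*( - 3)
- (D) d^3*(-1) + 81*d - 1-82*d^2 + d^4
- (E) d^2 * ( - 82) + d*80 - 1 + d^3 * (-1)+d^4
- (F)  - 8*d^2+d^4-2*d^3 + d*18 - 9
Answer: E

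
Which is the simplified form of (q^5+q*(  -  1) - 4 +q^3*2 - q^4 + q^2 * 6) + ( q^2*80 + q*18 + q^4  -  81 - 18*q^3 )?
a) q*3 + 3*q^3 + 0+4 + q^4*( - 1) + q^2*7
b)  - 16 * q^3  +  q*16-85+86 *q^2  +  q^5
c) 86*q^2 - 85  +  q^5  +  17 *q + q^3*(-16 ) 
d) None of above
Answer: c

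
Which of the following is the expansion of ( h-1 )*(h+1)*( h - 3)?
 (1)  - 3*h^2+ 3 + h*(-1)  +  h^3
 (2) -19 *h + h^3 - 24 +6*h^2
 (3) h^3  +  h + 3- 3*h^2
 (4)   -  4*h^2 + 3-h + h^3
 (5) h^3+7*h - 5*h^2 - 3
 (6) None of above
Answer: 1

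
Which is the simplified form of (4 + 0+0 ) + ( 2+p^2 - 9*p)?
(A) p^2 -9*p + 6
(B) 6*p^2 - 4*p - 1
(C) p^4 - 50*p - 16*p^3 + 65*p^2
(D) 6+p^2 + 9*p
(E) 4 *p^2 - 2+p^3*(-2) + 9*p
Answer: A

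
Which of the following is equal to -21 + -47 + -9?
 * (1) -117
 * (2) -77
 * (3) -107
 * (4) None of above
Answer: 2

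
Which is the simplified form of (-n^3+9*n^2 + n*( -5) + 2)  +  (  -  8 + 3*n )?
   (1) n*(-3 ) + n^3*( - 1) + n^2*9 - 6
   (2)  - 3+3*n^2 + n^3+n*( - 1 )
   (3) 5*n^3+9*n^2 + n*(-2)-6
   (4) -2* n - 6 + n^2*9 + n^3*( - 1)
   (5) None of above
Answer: 4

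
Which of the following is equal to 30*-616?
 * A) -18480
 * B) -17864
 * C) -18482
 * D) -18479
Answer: A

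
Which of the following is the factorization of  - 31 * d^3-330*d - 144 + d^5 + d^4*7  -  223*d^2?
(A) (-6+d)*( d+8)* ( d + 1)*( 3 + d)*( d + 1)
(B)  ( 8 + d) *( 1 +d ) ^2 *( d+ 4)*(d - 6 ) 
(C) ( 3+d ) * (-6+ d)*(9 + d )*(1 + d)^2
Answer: A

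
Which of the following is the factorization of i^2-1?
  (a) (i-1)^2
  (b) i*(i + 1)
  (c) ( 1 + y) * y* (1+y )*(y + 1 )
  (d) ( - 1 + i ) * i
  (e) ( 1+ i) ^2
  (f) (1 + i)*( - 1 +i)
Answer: f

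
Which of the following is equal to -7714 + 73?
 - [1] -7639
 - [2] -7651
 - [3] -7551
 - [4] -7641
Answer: 4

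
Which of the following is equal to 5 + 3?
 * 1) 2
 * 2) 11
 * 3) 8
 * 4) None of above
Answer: 3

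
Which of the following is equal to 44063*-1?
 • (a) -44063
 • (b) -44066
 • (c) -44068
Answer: a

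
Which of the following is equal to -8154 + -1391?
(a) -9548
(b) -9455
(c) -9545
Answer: c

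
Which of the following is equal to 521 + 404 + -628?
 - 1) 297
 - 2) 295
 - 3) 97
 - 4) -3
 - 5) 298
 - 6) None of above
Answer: 1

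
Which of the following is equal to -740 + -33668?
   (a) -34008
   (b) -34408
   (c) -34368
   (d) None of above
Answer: b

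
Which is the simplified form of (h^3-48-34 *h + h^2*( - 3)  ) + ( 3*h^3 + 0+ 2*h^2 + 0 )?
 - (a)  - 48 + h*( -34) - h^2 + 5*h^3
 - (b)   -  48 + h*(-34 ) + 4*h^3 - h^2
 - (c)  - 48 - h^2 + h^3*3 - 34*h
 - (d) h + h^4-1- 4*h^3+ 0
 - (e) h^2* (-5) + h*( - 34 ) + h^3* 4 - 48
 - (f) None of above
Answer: b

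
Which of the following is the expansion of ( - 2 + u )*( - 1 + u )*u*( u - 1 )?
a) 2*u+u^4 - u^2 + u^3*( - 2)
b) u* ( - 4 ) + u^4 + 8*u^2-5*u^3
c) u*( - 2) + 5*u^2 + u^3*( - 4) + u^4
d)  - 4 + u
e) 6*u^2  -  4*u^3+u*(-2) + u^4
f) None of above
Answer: c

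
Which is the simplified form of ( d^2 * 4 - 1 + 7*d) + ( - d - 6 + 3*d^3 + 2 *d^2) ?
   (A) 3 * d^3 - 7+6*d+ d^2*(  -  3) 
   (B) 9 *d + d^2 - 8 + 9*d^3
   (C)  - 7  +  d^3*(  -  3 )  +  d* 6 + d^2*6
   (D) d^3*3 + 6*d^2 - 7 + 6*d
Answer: D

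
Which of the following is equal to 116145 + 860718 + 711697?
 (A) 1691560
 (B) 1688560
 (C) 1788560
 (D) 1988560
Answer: B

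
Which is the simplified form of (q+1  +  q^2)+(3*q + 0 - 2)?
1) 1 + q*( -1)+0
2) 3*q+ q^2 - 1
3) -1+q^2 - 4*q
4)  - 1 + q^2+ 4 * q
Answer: 4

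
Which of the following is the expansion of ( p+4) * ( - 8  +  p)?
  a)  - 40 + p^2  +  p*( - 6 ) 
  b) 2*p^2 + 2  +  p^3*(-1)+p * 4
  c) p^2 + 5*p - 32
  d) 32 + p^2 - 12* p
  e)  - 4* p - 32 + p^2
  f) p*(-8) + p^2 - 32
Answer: e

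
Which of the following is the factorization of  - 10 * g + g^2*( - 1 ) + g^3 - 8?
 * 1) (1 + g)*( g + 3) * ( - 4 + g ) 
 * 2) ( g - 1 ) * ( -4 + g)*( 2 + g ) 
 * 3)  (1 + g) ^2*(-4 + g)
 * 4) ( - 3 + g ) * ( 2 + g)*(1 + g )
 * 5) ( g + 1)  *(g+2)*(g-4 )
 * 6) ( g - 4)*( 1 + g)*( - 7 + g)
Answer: 5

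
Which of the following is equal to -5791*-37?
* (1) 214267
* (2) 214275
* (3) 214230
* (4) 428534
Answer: 1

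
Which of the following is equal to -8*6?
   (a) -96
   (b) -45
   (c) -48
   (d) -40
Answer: c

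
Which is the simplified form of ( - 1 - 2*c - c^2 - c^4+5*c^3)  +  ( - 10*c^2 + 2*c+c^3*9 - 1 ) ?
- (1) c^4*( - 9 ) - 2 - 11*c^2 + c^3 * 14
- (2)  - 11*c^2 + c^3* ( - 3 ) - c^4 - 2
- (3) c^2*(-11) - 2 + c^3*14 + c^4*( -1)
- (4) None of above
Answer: 3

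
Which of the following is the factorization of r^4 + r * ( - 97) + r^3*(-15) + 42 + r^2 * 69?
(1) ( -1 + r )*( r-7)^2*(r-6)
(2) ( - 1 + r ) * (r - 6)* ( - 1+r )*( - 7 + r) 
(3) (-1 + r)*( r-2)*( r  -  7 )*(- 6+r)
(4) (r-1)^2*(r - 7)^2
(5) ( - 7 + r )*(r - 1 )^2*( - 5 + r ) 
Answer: 2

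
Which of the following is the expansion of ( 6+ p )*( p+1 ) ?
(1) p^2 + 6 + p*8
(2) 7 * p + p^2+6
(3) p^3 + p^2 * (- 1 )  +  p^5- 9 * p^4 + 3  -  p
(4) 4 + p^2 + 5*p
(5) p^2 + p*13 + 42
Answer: 2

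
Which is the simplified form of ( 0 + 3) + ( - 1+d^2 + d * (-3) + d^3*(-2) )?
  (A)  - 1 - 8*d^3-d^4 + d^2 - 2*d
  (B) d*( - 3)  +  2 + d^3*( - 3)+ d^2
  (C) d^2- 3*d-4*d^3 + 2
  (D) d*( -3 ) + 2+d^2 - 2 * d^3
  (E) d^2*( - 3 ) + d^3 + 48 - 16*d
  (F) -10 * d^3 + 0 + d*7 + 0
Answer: D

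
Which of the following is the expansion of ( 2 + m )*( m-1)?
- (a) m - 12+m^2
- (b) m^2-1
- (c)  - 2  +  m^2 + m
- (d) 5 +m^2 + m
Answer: c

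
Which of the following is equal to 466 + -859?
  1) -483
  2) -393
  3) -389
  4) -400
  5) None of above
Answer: 2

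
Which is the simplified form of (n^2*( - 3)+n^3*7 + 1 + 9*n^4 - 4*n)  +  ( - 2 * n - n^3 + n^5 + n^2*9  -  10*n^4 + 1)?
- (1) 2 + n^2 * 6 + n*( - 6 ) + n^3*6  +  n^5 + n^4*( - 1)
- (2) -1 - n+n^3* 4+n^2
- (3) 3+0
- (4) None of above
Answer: 1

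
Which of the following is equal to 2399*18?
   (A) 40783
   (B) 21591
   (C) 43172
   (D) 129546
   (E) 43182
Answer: E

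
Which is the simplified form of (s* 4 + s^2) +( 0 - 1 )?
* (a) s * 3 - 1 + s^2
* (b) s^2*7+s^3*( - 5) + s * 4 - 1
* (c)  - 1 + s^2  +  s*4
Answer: c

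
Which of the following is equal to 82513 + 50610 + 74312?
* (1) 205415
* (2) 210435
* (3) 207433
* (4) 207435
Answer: 4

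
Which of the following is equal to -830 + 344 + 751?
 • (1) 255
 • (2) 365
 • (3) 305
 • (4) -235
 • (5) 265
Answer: 5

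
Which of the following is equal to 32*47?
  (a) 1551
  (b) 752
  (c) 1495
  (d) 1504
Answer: d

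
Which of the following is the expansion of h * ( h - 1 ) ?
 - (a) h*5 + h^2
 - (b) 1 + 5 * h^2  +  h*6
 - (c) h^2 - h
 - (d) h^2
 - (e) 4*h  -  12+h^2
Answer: c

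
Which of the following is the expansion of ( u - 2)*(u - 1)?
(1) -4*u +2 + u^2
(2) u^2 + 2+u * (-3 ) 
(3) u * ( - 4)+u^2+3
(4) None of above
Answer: 2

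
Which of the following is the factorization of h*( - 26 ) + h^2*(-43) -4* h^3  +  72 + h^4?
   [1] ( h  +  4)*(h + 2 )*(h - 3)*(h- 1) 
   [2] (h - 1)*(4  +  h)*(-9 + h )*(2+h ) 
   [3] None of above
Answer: 2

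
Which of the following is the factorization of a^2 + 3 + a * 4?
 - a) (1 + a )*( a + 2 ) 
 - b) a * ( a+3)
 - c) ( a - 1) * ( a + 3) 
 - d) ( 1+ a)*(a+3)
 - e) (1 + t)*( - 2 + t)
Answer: d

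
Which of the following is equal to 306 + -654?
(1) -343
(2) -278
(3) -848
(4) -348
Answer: 4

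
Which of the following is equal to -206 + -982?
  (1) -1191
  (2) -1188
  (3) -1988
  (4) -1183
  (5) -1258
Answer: 2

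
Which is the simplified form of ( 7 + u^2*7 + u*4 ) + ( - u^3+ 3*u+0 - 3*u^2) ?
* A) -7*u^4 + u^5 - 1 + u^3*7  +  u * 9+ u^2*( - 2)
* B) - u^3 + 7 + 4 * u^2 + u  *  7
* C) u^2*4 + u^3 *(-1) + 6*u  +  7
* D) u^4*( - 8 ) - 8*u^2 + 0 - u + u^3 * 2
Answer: B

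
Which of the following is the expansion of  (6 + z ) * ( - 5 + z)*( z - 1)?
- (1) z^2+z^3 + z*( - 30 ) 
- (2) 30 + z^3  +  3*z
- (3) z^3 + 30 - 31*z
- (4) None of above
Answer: 3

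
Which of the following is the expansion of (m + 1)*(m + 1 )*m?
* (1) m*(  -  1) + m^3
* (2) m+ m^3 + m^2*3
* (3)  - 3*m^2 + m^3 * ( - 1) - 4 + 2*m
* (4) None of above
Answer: 4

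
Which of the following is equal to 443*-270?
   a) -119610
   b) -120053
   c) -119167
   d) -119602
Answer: a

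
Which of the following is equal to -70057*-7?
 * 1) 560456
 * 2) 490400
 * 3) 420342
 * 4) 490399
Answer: 4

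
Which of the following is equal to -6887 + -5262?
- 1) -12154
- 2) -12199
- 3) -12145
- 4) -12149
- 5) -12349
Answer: 4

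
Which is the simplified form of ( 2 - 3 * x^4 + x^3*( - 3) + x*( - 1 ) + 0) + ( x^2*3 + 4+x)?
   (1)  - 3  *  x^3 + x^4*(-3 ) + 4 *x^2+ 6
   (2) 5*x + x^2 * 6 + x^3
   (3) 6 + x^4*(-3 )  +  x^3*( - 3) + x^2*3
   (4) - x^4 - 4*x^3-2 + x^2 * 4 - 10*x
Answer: 3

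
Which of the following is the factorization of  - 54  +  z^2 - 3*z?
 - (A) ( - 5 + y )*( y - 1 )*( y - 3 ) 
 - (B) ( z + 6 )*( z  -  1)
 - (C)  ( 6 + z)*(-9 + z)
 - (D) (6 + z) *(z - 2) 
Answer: C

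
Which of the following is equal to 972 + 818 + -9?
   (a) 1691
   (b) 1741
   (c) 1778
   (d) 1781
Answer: d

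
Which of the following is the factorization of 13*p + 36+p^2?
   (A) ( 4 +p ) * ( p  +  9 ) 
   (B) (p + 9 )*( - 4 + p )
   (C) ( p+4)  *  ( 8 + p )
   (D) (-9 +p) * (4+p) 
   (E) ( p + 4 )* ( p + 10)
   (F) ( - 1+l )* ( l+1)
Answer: A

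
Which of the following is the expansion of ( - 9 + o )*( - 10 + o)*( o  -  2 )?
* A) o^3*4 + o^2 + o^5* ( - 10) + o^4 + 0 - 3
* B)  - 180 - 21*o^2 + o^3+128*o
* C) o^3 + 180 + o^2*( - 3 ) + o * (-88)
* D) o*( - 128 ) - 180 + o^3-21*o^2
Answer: B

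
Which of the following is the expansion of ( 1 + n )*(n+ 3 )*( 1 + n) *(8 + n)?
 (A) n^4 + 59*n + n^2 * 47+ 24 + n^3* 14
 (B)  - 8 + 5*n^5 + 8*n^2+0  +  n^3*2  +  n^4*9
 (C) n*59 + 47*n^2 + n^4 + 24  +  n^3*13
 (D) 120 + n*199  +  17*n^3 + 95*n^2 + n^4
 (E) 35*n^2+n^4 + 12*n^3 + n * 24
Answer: C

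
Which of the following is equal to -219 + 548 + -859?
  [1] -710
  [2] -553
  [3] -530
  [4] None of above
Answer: 3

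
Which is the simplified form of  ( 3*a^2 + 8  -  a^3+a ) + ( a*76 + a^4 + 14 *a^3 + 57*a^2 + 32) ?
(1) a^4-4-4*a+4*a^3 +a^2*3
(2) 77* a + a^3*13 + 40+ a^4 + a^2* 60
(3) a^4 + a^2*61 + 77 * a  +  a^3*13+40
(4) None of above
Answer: 2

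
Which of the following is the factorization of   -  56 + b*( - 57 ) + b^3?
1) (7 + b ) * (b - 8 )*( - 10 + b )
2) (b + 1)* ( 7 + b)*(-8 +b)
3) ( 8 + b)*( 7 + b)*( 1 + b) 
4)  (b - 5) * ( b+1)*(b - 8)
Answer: 2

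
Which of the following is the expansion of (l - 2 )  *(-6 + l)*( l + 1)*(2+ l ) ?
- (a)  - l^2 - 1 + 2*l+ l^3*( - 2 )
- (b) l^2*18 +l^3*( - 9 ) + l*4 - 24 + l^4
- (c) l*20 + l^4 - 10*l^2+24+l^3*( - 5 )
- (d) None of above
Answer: c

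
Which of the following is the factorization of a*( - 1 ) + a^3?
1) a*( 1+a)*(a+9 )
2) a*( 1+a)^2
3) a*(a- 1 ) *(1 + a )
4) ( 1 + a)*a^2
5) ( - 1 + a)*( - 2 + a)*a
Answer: 3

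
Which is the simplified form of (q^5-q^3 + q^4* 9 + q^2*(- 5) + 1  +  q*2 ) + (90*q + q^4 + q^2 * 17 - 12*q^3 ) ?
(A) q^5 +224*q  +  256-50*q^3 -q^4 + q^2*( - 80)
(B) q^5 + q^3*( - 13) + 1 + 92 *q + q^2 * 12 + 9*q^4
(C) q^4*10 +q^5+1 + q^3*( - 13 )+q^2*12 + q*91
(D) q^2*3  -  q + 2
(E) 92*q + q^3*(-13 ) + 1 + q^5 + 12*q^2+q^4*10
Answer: E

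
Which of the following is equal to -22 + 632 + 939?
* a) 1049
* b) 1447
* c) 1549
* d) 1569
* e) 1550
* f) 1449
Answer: c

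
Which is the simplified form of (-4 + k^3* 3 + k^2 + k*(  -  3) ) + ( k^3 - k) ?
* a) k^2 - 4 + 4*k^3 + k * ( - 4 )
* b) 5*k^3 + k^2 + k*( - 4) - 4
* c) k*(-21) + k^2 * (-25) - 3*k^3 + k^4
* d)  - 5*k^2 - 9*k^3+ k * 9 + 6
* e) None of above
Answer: a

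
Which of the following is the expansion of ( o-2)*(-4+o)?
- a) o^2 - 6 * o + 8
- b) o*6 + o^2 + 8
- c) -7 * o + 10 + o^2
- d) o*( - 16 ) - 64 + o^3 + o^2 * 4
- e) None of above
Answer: a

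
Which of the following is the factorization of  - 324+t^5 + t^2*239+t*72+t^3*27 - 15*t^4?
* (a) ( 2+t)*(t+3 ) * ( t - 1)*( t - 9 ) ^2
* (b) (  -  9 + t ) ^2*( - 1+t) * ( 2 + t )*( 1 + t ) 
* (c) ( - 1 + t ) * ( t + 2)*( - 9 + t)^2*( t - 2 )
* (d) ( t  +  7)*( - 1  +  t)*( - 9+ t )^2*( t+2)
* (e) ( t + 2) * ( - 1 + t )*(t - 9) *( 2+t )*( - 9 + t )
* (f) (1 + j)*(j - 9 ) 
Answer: e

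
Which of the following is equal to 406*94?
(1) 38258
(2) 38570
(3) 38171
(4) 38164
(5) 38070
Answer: 4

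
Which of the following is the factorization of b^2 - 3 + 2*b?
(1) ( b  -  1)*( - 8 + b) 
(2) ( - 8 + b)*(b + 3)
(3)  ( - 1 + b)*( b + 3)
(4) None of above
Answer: 3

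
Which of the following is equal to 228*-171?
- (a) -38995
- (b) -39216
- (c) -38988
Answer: c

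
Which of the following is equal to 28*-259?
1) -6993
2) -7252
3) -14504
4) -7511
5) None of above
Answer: 2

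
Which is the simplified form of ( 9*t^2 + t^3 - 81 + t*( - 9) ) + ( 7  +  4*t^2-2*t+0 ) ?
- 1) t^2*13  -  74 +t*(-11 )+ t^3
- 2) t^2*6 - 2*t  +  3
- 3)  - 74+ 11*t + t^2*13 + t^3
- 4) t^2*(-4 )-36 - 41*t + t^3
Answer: 1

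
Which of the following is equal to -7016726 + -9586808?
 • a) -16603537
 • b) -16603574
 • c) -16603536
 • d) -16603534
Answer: d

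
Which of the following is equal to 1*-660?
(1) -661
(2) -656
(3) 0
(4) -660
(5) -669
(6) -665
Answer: 4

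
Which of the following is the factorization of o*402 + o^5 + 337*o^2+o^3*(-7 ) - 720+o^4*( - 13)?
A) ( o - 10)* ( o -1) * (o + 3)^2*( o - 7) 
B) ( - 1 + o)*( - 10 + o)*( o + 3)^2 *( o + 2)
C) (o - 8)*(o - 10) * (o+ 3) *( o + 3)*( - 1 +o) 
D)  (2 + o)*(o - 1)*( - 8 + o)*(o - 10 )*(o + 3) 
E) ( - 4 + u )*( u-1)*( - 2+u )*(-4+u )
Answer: C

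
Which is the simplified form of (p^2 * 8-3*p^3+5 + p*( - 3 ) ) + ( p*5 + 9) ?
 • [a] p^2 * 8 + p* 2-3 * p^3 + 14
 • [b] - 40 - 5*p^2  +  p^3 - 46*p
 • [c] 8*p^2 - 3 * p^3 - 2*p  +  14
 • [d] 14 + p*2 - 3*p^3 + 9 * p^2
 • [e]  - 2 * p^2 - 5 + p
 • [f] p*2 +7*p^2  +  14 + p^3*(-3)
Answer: a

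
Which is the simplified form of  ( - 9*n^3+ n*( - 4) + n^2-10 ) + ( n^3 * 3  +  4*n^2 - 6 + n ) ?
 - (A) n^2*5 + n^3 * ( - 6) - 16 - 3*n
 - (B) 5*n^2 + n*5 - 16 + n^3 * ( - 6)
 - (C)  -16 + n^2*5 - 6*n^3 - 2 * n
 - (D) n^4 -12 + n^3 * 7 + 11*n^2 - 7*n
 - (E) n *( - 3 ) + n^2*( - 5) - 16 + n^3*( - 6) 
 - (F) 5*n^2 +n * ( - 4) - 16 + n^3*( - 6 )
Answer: A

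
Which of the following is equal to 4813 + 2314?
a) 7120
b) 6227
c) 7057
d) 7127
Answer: d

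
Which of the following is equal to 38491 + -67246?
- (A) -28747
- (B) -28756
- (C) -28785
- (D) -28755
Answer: D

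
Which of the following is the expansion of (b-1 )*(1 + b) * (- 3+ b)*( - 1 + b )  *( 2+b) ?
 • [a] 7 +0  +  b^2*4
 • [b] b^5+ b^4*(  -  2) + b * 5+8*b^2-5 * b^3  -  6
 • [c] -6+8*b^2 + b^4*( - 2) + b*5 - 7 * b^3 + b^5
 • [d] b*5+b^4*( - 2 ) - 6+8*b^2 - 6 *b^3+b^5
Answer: d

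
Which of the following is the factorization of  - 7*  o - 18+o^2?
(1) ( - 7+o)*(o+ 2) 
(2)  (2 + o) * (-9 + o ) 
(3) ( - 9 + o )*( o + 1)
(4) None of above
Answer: 2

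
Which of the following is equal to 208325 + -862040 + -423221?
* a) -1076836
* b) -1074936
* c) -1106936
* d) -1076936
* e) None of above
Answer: d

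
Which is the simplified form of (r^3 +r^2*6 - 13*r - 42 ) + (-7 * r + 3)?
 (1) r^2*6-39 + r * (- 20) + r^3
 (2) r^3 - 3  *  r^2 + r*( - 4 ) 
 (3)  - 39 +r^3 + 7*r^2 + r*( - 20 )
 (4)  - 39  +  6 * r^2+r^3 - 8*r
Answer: 1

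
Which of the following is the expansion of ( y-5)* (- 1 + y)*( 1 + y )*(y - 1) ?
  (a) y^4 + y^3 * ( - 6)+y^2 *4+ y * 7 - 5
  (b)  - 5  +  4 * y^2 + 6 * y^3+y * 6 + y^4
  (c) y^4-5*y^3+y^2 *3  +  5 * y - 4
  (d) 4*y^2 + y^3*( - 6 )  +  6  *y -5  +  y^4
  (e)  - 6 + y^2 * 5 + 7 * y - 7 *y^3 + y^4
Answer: d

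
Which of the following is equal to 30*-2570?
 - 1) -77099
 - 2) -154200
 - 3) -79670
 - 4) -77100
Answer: 4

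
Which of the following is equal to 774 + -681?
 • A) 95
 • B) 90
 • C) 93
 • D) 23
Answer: C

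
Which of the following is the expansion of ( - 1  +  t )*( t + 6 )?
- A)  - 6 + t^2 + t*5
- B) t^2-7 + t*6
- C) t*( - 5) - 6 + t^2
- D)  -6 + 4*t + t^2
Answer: A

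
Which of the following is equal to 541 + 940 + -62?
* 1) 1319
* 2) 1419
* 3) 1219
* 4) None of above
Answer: 2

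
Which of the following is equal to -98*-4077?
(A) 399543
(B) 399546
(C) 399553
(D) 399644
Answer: B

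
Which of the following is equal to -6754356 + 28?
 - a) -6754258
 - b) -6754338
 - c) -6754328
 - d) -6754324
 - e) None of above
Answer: c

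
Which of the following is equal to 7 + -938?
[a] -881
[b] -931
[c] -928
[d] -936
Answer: b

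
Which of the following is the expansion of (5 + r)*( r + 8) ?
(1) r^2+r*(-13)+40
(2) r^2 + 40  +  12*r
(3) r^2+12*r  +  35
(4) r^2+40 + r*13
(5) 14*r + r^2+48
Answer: 4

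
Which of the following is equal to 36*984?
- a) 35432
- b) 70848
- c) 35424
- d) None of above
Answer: c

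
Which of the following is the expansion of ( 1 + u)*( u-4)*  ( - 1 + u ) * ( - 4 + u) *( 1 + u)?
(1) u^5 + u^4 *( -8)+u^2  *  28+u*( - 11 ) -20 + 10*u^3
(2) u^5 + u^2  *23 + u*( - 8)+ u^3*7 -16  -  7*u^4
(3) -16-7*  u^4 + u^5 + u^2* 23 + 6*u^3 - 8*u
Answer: 2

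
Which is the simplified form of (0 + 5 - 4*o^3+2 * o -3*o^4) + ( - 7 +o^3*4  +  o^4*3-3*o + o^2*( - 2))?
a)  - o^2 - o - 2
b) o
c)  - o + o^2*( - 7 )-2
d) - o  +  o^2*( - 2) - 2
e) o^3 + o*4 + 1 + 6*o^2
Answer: d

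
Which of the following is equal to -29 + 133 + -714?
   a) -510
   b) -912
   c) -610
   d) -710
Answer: c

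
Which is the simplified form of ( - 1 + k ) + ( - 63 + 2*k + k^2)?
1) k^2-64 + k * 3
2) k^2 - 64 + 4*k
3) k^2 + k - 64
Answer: 1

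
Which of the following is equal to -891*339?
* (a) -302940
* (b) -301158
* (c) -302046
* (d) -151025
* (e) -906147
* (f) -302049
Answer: f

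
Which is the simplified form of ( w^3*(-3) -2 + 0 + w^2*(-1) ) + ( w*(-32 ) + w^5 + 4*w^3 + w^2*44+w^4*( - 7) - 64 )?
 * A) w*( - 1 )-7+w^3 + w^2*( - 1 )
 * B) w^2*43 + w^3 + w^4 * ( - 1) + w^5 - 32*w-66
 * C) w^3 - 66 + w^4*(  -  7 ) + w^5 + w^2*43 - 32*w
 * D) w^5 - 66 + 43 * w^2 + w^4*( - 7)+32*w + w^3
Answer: C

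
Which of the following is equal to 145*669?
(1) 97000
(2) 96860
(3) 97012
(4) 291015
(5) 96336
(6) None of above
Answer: 6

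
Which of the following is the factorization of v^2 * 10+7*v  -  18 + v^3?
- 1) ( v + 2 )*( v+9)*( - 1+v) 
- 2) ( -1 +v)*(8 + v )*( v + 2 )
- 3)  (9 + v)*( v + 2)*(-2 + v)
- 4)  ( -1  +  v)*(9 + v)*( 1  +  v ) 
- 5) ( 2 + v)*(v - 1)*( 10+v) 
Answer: 1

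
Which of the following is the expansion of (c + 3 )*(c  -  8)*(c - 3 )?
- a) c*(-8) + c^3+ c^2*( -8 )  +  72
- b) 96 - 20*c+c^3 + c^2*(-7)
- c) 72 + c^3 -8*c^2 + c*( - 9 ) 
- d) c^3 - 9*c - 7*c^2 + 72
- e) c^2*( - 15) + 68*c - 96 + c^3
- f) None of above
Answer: c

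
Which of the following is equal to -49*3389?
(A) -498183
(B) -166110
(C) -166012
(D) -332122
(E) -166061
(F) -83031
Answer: E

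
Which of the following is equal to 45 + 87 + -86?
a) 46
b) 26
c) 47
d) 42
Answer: a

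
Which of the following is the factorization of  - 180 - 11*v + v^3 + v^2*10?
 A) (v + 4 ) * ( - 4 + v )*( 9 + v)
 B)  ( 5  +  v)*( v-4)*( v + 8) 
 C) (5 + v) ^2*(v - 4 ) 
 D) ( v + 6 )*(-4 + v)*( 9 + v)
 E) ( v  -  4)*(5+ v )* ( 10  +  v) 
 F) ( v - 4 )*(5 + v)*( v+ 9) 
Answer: F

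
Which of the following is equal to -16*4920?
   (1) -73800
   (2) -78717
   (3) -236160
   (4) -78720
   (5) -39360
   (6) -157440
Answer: 4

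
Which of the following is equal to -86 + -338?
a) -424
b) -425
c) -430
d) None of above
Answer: a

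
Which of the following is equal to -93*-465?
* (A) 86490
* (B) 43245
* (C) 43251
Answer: B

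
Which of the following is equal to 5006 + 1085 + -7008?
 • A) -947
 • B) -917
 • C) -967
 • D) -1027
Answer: B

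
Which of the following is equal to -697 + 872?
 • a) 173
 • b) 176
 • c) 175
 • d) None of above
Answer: c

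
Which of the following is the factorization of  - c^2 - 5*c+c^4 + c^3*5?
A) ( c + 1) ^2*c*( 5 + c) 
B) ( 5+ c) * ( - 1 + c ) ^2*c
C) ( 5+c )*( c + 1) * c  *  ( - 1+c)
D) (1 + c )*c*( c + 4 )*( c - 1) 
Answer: C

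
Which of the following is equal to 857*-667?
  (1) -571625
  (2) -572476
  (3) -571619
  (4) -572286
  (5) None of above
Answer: 3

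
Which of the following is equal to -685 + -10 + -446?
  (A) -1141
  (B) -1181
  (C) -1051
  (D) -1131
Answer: A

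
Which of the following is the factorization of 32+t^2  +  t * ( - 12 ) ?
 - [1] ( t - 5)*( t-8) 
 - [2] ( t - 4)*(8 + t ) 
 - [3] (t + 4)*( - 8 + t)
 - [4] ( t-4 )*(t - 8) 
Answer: 4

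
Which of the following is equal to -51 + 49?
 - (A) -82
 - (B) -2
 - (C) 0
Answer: B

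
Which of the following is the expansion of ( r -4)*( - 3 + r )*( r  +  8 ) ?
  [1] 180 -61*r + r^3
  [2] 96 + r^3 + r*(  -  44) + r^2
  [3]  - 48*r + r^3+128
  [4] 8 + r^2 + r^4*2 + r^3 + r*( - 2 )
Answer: 2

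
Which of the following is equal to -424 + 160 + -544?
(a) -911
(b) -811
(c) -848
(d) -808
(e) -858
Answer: d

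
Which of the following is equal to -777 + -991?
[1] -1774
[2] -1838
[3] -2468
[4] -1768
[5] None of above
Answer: 4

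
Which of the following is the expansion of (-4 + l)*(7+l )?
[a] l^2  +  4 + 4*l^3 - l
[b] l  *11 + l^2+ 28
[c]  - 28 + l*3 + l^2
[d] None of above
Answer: c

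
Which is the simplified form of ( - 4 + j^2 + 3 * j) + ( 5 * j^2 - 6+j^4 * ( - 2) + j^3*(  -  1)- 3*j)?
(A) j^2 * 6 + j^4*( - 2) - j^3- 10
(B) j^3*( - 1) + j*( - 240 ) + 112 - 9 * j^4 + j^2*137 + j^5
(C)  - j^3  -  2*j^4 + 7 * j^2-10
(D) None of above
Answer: A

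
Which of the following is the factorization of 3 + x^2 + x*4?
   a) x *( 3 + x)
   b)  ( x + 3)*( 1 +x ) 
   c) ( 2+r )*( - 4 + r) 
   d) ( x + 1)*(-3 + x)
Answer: b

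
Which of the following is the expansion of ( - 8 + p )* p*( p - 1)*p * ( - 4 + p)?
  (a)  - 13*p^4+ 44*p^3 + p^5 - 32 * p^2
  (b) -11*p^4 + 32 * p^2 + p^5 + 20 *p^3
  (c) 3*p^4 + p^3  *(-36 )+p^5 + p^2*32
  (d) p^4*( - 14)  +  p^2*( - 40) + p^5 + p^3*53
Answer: a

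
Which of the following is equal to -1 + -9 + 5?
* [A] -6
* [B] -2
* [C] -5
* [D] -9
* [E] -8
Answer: C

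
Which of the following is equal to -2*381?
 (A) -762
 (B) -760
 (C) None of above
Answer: A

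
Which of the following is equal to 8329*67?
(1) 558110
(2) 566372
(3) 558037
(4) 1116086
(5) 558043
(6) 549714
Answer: 5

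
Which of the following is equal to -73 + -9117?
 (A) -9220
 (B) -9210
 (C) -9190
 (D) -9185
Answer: C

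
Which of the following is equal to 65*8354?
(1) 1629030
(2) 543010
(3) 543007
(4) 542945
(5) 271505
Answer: 2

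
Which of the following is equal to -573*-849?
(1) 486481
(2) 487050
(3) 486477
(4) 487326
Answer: 3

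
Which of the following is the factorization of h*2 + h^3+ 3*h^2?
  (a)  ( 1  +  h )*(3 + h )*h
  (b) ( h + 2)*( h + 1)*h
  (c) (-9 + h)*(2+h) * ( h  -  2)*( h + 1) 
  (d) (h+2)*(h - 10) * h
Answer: b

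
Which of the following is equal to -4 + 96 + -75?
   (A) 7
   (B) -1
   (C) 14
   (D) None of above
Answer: D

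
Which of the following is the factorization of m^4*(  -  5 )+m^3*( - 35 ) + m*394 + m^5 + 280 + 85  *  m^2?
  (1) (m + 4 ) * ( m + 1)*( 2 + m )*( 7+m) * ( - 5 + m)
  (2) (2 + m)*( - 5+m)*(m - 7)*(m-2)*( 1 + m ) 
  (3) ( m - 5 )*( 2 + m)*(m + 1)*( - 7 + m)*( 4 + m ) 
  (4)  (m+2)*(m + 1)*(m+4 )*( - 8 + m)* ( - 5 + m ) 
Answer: 3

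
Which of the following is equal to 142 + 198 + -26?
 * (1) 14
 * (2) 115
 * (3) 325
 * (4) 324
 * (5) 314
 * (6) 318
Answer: 5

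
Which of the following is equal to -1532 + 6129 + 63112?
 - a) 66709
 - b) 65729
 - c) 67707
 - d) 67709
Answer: d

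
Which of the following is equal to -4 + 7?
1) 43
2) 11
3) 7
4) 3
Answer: 4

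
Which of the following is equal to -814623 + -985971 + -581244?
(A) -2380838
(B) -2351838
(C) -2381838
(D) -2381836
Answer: C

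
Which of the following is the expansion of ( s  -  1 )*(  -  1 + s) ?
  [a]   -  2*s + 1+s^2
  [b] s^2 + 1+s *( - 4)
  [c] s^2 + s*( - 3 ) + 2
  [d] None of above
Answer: a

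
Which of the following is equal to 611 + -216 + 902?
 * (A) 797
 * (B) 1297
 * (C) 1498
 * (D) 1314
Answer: B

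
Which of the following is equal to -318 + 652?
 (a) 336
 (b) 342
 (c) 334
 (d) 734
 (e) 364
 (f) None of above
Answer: c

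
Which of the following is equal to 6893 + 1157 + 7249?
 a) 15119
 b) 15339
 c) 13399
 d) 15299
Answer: d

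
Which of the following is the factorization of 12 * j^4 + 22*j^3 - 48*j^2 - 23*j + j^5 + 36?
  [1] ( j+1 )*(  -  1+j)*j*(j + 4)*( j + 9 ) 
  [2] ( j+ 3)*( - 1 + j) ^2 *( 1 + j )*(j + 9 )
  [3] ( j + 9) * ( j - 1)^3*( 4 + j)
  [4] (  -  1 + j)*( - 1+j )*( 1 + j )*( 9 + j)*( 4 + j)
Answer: 4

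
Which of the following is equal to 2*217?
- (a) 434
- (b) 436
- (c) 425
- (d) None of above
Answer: a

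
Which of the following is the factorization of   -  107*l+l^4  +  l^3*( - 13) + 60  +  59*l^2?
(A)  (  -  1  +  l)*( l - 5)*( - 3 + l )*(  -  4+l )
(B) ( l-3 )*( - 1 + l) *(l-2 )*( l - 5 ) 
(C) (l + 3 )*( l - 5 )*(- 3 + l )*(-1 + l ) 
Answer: A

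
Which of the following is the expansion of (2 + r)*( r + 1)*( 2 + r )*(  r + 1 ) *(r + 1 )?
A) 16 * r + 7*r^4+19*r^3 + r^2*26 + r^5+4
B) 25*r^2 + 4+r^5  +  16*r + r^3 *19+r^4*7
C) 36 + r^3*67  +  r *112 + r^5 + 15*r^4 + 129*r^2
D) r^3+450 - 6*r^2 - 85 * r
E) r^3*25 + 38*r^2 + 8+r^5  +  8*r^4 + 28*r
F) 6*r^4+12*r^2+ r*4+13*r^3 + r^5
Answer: B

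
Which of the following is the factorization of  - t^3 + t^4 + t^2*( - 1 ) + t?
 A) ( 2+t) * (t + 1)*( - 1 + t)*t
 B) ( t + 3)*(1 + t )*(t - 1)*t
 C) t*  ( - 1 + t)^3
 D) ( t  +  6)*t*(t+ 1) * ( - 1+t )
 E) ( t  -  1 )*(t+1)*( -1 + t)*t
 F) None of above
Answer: E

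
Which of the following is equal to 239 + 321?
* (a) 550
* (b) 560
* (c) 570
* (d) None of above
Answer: b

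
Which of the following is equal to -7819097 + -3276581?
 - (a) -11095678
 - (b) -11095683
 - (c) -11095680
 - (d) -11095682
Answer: a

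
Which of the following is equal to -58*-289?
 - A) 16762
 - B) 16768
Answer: A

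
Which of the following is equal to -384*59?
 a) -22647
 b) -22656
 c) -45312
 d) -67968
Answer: b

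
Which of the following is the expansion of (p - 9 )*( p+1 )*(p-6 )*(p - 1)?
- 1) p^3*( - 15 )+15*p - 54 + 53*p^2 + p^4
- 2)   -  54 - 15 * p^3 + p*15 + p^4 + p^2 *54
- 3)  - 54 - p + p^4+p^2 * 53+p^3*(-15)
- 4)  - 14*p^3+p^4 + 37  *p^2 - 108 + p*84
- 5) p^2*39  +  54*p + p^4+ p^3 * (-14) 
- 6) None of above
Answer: 1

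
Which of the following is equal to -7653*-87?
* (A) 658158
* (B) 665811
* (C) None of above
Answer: B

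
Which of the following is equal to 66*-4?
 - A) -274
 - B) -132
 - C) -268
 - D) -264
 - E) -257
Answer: D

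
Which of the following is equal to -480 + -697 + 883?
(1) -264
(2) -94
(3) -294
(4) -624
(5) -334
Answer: 3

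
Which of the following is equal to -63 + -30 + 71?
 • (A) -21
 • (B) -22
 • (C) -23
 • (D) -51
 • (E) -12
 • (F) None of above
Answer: B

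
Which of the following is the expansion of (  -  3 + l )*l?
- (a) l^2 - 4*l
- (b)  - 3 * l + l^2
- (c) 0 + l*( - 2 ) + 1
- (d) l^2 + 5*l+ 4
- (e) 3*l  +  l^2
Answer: b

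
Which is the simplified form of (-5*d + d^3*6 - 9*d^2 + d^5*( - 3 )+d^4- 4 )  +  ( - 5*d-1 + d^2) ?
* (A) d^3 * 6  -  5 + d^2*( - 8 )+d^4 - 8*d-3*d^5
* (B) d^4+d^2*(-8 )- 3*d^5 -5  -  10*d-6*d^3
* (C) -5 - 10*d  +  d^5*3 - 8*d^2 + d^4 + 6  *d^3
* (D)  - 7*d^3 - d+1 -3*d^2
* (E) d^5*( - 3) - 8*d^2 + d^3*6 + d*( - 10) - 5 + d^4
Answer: E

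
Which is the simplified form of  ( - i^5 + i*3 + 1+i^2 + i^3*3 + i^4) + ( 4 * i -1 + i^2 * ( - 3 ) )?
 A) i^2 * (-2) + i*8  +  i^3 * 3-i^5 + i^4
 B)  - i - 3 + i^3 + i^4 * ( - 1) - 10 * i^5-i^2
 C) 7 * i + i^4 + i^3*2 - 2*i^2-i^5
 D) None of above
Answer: D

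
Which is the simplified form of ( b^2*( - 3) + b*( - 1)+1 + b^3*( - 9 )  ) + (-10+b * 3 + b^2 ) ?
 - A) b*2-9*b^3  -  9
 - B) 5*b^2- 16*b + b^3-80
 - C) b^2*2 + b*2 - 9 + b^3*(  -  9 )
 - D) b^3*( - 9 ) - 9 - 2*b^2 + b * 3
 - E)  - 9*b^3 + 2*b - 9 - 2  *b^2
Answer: E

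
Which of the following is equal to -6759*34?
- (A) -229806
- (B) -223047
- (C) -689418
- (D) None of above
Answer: A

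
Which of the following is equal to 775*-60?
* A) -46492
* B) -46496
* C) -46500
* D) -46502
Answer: C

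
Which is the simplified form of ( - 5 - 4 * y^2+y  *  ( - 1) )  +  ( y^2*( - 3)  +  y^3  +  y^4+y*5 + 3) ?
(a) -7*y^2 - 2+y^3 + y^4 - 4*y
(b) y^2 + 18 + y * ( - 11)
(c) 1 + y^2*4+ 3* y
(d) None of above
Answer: d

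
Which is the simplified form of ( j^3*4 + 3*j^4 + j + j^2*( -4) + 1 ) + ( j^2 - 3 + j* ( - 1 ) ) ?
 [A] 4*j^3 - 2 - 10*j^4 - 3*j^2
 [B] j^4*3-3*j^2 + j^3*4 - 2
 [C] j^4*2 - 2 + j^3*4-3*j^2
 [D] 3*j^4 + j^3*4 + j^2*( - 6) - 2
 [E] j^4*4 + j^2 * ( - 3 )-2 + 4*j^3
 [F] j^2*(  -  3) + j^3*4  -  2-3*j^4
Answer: B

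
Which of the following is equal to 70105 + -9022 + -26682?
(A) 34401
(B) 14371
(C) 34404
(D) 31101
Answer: A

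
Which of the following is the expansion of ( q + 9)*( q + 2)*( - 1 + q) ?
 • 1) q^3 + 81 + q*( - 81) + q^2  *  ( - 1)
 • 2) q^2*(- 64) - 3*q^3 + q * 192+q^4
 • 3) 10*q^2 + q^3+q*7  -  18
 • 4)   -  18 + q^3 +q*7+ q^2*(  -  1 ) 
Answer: 3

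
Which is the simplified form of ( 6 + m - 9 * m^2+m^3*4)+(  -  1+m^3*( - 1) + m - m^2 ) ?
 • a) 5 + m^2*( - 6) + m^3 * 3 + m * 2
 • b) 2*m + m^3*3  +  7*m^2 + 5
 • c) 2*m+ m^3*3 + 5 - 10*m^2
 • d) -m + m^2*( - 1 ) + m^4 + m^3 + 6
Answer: c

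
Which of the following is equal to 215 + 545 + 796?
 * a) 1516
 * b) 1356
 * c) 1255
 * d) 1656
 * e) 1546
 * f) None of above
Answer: f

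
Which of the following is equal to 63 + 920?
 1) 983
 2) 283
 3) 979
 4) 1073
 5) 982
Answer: 1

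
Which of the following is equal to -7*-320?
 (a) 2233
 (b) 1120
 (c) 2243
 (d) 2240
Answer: d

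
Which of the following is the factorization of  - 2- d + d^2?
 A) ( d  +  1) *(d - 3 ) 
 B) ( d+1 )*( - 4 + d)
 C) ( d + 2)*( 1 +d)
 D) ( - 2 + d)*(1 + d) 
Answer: D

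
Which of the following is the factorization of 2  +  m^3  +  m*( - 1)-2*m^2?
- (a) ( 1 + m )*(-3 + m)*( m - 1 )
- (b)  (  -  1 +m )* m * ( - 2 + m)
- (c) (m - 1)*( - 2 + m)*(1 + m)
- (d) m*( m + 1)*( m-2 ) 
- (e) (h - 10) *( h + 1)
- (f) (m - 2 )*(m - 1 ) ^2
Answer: c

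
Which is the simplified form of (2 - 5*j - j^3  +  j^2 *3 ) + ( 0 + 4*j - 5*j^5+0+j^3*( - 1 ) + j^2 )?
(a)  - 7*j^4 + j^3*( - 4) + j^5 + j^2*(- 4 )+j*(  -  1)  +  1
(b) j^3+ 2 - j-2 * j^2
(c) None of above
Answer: c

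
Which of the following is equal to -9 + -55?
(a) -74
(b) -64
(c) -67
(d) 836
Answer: b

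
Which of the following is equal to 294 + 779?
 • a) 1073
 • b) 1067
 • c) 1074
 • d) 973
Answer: a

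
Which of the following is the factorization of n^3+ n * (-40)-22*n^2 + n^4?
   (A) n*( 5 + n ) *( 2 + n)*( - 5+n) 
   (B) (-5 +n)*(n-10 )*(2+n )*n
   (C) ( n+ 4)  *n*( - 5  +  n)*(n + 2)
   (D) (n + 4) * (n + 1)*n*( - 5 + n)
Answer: C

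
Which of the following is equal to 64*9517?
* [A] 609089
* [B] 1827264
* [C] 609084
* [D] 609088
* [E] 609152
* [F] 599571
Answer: D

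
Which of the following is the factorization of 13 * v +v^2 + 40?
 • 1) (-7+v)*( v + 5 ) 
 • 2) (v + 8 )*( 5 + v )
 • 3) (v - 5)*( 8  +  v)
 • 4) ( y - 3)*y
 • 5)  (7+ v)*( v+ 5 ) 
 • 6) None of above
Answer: 2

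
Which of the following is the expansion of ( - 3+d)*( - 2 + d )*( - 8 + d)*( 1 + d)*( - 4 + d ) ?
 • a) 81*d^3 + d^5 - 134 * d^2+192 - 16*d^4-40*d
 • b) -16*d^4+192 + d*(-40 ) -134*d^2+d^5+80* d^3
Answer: a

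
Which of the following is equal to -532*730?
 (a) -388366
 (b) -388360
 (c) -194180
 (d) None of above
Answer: b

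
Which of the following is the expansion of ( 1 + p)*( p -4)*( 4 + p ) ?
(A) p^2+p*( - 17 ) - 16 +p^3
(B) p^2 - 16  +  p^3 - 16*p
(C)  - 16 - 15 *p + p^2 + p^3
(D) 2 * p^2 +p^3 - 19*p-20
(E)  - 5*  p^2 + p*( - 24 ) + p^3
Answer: B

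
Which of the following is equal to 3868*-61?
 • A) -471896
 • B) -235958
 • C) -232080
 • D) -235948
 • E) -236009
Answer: D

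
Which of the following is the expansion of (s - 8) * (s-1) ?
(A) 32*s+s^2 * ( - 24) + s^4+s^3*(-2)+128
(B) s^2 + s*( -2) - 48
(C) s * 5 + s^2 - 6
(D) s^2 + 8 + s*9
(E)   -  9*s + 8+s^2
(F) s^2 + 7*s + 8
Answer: E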